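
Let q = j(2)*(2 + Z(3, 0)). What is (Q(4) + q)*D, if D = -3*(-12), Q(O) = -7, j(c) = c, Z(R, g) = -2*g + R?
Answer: 108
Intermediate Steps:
Z(R, g) = R - 2*g
q = 10 (q = 2*(2 + (3 - 2*0)) = 2*(2 + (3 + 0)) = 2*(2 + 3) = 2*5 = 10)
D = 36
(Q(4) + q)*D = (-7 + 10)*36 = 3*36 = 108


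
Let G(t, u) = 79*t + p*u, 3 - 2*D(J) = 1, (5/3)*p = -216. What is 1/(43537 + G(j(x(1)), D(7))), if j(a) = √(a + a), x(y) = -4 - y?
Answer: 1085185/47106619619 - 1975*I*√10/47106619619 ≈ 2.3037e-5 - 1.3258e-7*I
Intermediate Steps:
p = -648/5 (p = (⅗)*(-216) = -648/5 ≈ -129.60)
j(a) = √2*√a (j(a) = √(2*a) = √2*√a)
D(J) = 1 (D(J) = 3/2 - ½*1 = 3/2 - ½ = 1)
G(t, u) = 79*t - 648*u/5
1/(43537 + G(j(x(1)), D(7))) = 1/(43537 + (79*(√2*√(-4 - 1*1)) - 648/5*1)) = 1/(43537 + (79*(√2*√(-4 - 1)) - 648/5)) = 1/(43537 + (79*(√2*√(-5)) - 648/5)) = 1/(43537 + (79*(√2*(I*√5)) - 648/5)) = 1/(43537 + (79*(I*√10) - 648/5)) = 1/(43537 + (79*I*√10 - 648/5)) = 1/(43537 + (-648/5 + 79*I*√10)) = 1/(217037/5 + 79*I*√10)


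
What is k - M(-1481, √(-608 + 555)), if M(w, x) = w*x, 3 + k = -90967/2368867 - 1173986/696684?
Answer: -3897723579187/825175868514 + 1481*I*√53 ≈ -4.7235 + 10782.0*I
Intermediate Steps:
k = -3897723579187/825175868514 (k = -3 + (-90967/2368867 - 1173986/696684) = -3 + (-90967*1/2368867 - 1173986*1/696684) = -3 + (-90967/2368867 - 586993/348342) = -3 - 1422195973645/825175868514 = -3897723579187/825175868514 ≈ -4.7235)
k - M(-1481, √(-608 + 555)) = -3897723579187/825175868514 - (-1481)*√(-608 + 555) = -3897723579187/825175868514 - (-1481)*√(-53) = -3897723579187/825175868514 - (-1481)*I*√53 = -3897723579187/825175868514 + 1481*I*√53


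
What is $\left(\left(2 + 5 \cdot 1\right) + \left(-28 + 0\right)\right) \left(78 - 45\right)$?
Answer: $-693$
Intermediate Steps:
$\left(\left(2 + 5 \cdot 1\right) + \left(-28 + 0\right)\right) \left(78 - 45\right) = \left(\left(2 + 5\right) - 28\right) \left(78 - 45\right) = \left(7 - 28\right) 33 = \left(-21\right) 33 = -693$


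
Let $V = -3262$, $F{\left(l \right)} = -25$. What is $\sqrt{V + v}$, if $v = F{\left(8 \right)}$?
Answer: $i \sqrt{3287} \approx 57.332 i$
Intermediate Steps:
$v = -25$
$\sqrt{V + v} = \sqrt{-3262 - 25} = \sqrt{-3287} = i \sqrt{3287}$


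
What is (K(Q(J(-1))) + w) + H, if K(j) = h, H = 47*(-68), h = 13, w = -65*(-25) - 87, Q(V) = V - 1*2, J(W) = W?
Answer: -1645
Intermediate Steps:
Q(V) = -2 + V (Q(V) = V - 2 = -2 + V)
w = 1538 (w = 1625 - 87 = 1538)
H = -3196
K(j) = 13
(K(Q(J(-1))) + w) + H = (13 + 1538) - 3196 = 1551 - 3196 = -1645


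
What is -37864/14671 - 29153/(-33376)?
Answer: -836045201/489659296 ≈ -1.7074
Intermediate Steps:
-37864/14671 - 29153/(-33376) = -37864*1/14671 - 29153*(-1/33376) = -37864/14671 + 29153/33376 = -836045201/489659296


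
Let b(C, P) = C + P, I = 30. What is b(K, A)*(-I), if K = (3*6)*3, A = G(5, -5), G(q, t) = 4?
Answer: -1740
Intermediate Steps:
A = 4
K = 54 (K = 18*3 = 54)
b(K, A)*(-I) = (54 + 4)*(-1*30) = 58*(-30) = -1740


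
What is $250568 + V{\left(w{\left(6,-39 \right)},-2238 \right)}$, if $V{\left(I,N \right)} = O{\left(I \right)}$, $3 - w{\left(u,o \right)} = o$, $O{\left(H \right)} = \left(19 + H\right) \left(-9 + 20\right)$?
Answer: $251239$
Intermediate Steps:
$O{\left(H \right)} = 209 + 11 H$ ($O{\left(H \right)} = \left(19 + H\right) 11 = 209 + 11 H$)
$w{\left(u,o \right)} = 3 - o$
$V{\left(I,N \right)} = 209 + 11 I$
$250568 + V{\left(w{\left(6,-39 \right)},-2238 \right)} = 250568 + \left(209 + 11 \left(3 - -39\right)\right) = 250568 + \left(209 + 11 \left(3 + 39\right)\right) = 250568 + \left(209 + 11 \cdot 42\right) = 250568 + \left(209 + 462\right) = 250568 + 671 = 251239$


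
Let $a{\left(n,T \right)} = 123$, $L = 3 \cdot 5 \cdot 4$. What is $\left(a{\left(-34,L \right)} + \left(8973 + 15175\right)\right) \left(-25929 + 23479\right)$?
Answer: $-59463950$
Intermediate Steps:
$L = 60$ ($L = 15 \cdot 4 = 60$)
$\left(a{\left(-34,L \right)} + \left(8973 + 15175\right)\right) \left(-25929 + 23479\right) = \left(123 + \left(8973 + 15175\right)\right) \left(-25929 + 23479\right) = \left(123 + 24148\right) \left(-2450\right) = 24271 \left(-2450\right) = -59463950$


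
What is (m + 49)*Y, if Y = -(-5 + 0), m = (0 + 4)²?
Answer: 325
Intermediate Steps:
m = 16 (m = 4² = 16)
Y = 5 (Y = -1*(-5) = 5)
(m + 49)*Y = (16 + 49)*5 = 65*5 = 325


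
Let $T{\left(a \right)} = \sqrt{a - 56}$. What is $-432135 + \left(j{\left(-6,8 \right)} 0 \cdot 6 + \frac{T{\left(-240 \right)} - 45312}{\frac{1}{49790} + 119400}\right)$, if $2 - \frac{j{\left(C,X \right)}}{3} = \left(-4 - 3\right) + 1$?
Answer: $- \frac{2569012853526615}{5944926001} + \frac{99580 i \sqrt{74}}{5944926001} \approx -4.3214 \cdot 10^{5} + 0.00014409 i$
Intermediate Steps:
$T{\left(a \right)} = \sqrt{-56 + a}$
$j{\left(C,X \right)} = 24$ ($j{\left(C,X \right)} = 6 - 3 \left(\left(-4 - 3\right) + 1\right) = 6 - 3 \left(-7 + 1\right) = 6 - -18 = 6 + 18 = 24$)
$-432135 + \left(j{\left(-6,8 \right)} 0 \cdot 6 + \frac{T{\left(-240 \right)} - 45312}{\frac{1}{49790} + 119400}\right) = -432135 + \left(24 \cdot 0 \cdot 6 + \frac{\sqrt{-56 - 240} - 45312}{\frac{1}{49790} + 119400}\right) = -432135 + \left(0 \cdot 6 + \frac{\sqrt{-296} - 45312}{\frac{1}{49790} + 119400}\right) = -432135 + \left(0 + \frac{2 i \sqrt{74} - 45312}{\frac{5944926001}{49790}}\right) = -432135 + \left(0 + \left(-45312 + 2 i \sqrt{74}\right) \frac{49790}{5944926001}\right) = -432135 - \left(\frac{2256084480}{5944926001} - \frac{99580 i \sqrt{74}}{5944926001}\right) = - \frac{2569012853526615}{5944926001} + \frac{99580 i \sqrt{74}}{5944926001}$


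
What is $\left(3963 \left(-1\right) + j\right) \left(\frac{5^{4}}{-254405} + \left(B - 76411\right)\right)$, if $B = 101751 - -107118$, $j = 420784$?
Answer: $\frac{2809204882969233}{50881} \approx 5.5211 \cdot 10^{10}$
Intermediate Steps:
$B = 208869$ ($B = 101751 + 107118 = 208869$)
$\left(3963 \left(-1\right) + j\right) \left(\frac{5^{4}}{-254405} + \left(B - 76411\right)\right) = \left(3963 \left(-1\right) + 420784\right) \left(\frac{5^{4}}{-254405} + \left(208869 - 76411\right)\right) = \left(-3963 + 420784\right) \left(625 \left(- \frac{1}{254405}\right) + 132458\right) = 416821 \left(- \frac{125}{50881} + 132458\right) = 416821 \cdot \frac{6739595373}{50881} = \frac{2809204882969233}{50881}$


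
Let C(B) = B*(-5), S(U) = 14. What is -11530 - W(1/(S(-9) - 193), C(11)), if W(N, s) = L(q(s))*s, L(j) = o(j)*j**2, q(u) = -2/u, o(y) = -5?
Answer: -126834/11 ≈ -11530.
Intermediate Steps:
L(j) = -5*j**2
C(B) = -5*B
W(N, s) = -20/s (W(N, s) = (-5*4/s**2)*s = (-20/s**2)*s = -20/s)
-11530 - W(1/(S(-9) - 193), C(11)) = -11530 - (-20)/((-5*11)) = -11530 - (-20)/(-55) = -11530 - (-20)*(-1)/55 = -11530 - 1*4/11 = -11530 - 4/11 = -126834/11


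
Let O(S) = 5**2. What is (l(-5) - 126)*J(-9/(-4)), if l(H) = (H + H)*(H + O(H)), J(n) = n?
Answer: -1467/2 ≈ -733.50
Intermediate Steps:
O(S) = 25
l(H) = 2*H*(25 + H) (l(H) = (H + H)*(H + 25) = (2*H)*(25 + H) = 2*H*(25 + H))
(l(-5) - 126)*J(-9/(-4)) = (2*(-5)*(25 - 5) - 126)*(-9/(-4)) = (2*(-5)*20 - 126)*(-9*(-1/4)) = (-200 - 126)*(9/4) = -326*9/4 = -1467/2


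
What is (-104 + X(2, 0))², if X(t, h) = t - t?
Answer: 10816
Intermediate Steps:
X(t, h) = 0
(-104 + X(2, 0))² = (-104 + 0)² = (-104)² = 10816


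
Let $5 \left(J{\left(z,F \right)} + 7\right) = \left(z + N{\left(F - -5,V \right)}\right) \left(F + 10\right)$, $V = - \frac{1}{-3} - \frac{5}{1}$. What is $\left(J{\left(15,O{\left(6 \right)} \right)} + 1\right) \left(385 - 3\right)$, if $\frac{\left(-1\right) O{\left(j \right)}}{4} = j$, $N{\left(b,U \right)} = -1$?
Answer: $- \frac{86332}{5} \approx -17266.0$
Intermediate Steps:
$V = - \frac{14}{3}$ ($V = \left(-1\right) \left(- \frac{1}{3}\right) - 5 = \frac{1}{3} - 5 = - \frac{14}{3} \approx -4.6667$)
$O{\left(j \right)} = - 4 j$
$J{\left(z,F \right)} = -7 + \frac{\left(-1 + z\right) \left(10 + F\right)}{5}$ ($J{\left(z,F \right)} = -7 + \frac{\left(z - 1\right) \left(F + 10\right)}{5} = -7 + \frac{\left(-1 + z\right) \left(10 + F\right)}{5}$)
$\left(J{\left(15,O{\left(6 \right)} \right)} + 1\right) \left(385 - 3\right) = \left(\left(-9 + 2 \cdot 15 - \frac{\left(-4\right) 6}{5} + \frac{1}{5} \left(\left(-4\right) 6\right) 15\right) + 1\right) \left(385 - 3\right) = \left(\left(-9 + 30 - - \frac{24}{5} + \frac{1}{5} \left(-24\right) 15\right) + 1\right) 382 = \left(\left(-9 + 30 + \frac{24}{5} - 72\right) + 1\right) 382 = \left(- \frac{231}{5} + 1\right) 382 = \left(- \frac{226}{5}\right) 382 = - \frac{86332}{5}$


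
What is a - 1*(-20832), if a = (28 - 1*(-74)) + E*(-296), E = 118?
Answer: -13994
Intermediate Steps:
a = -34826 (a = (28 - 1*(-74)) + 118*(-296) = (28 + 74) - 34928 = 102 - 34928 = -34826)
a - 1*(-20832) = -34826 - 1*(-20832) = -34826 + 20832 = -13994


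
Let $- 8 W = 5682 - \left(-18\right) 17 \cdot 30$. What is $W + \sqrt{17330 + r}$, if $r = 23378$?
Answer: $- \frac{7431}{4} + 2 \sqrt{10177} \approx -1656.0$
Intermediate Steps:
$W = - \frac{7431}{4}$ ($W = - \frac{5682 - \left(-18\right) 17 \cdot 30}{8} = - \frac{5682 - \left(-306\right) 30}{8} = - \frac{5682 - -9180}{8} = - \frac{5682 + 9180}{8} = \left(- \frac{1}{8}\right) 14862 = - \frac{7431}{4} \approx -1857.8$)
$W + \sqrt{17330 + r} = - \frac{7431}{4} + \sqrt{17330 + 23378} = - \frac{7431}{4} + \sqrt{40708} = - \frac{7431}{4} + 2 \sqrt{10177}$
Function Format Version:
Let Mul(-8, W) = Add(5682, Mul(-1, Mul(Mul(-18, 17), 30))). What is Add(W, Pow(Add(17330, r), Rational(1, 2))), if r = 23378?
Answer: Add(Rational(-7431, 4), Mul(2, Pow(10177, Rational(1, 2)))) ≈ -1656.0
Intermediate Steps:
W = Rational(-7431, 4) (W = Mul(Rational(-1, 8), Add(5682, Mul(-1, Mul(Mul(-18, 17), 30)))) = Mul(Rational(-1, 8), Add(5682, Mul(-1, Mul(-306, 30)))) = Mul(Rational(-1, 8), Add(5682, Mul(-1, -9180))) = Mul(Rational(-1, 8), Add(5682, 9180)) = Mul(Rational(-1, 8), 14862) = Rational(-7431, 4) ≈ -1857.8)
Add(W, Pow(Add(17330, r), Rational(1, 2))) = Add(Rational(-7431, 4), Pow(Add(17330, 23378), Rational(1, 2))) = Add(Rational(-7431, 4), Pow(40708, Rational(1, 2))) = Add(Rational(-7431, 4), Mul(2, Pow(10177, Rational(1, 2))))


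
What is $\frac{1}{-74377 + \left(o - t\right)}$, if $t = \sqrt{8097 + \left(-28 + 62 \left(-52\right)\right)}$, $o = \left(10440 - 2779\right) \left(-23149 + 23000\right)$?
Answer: $- \frac{1215866}{1478330125111} + \frac{\sqrt{4845}}{1478330125111} \approx -8.2241 \cdot 10^{-7}$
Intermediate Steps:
$o = -1141489$ ($o = 7661 \left(-149\right) = -1141489$)
$t = \sqrt{4845}$ ($t = \sqrt{8097 - 3252} = \sqrt{4845} \approx 69.606$)
$\frac{1}{-74377 + \left(o - t\right)} = \frac{1}{-74377 - \left(1141489 + \sqrt{4845}\right)} = \frac{1}{-1215866 - \sqrt{4845}}$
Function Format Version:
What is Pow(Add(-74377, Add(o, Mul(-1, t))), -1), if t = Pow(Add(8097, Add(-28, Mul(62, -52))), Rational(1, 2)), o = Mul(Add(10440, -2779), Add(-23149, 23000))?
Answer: Add(Rational(-1215866, 1478330125111), Mul(Rational(1, 1478330125111), Pow(4845, Rational(1, 2)))) ≈ -8.2241e-7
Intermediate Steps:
o = -1141489 (o = Mul(7661, -149) = -1141489)
t = Pow(4845, Rational(1, 2)) (t = Pow(Add(8097, Add(-28, -3224)), Rational(1, 2)) = Pow(Add(8097, -3252), Rational(1, 2)) = Pow(4845, Rational(1, 2)) ≈ 69.606)
Pow(Add(-74377, Add(o, Mul(-1, t))), -1) = Pow(Add(-74377, Add(-1141489, Mul(-1, Pow(4845, Rational(1, 2))))), -1) = Pow(Add(-1215866, Mul(-1, Pow(4845, Rational(1, 2)))), -1)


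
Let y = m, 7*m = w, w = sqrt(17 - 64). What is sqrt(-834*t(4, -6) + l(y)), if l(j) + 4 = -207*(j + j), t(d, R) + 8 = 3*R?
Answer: sqrt(1062320 - 2898*I*sqrt(47))/7 ≈ 147.25 - 1.3768*I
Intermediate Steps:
t(d, R) = -8 + 3*R
w = I*sqrt(47) (w = sqrt(-47) = I*sqrt(47) ≈ 6.8557*I)
m = I*sqrt(47)/7 (m = (I*sqrt(47))/7 = I*sqrt(47)/7 ≈ 0.97938*I)
y = I*sqrt(47)/7 ≈ 0.97938*I
l(j) = -4 - 414*j (l(j) = -4 - 207*(j + j) = -4 - 414*j)
sqrt(-834*t(4, -6) + l(y)) = sqrt(-834*(-8 + 3*(-6)) + (-4 - 414*I*sqrt(47)/7)) = sqrt(-834*(-8 - 18) + (-4 - 414*I*sqrt(47)/7)) = sqrt(-834*(-26) + (-4 - 414*I*sqrt(47)/7)) = sqrt(21684 + (-4 - 414*I*sqrt(47)/7)) = sqrt(21680 - 414*I*sqrt(47)/7)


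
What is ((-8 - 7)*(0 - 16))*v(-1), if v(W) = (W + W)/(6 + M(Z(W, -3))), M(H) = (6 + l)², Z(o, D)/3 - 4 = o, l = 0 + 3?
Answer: -160/29 ≈ -5.5172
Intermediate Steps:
l = 3
Z(o, D) = 12 + 3*o
M(H) = 81 (M(H) = (6 + 3)² = 9² = 81)
v(W) = 2*W/87 (v(W) = (W + W)/(6 + 81) = (2*W)/87 = (2*W)*(1/87) = 2*W/87)
((-8 - 7)*(0 - 16))*v(-1) = ((-8 - 7)*(0 - 16))*((2/87)*(-1)) = -15*(-16)*(-2/87) = 240*(-2/87) = -160/29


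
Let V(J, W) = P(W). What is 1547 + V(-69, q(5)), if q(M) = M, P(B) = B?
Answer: 1552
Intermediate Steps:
V(J, W) = W
1547 + V(-69, q(5)) = 1547 + 5 = 1552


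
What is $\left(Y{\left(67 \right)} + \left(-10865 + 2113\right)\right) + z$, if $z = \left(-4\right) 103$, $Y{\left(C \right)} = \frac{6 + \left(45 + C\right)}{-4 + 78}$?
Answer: $- \frac{339009}{37} \approx -9162.4$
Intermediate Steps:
$Y{\left(C \right)} = \frac{51}{74} + \frac{C}{74}$ ($Y{\left(C \right)} = \frac{51 + C}{74} = \left(51 + C\right) \frac{1}{74} = \frac{51}{74} + \frac{C}{74}$)
$z = -412$
$\left(Y{\left(67 \right)} + \left(-10865 + 2113\right)\right) + z = \left(\left(\frac{51}{74} + \frac{1}{74} \cdot 67\right) + \left(-10865 + 2113\right)\right) - 412 = \left(\left(\frac{51}{74} + \frac{67}{74}\right) - 8752\right) - 412 = \left(\frac{59}{37} - 8752\right) - 412 = - \frac{323765}{37} - 412 = - \frac{339009}{37}$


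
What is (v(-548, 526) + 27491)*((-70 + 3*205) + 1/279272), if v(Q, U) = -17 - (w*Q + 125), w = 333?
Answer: 31937262668753/279272 ≈ 1.1436e+8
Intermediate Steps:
v(Q, U) = -142 - 333*Q (v(Q, U) = -17 - (333*Q + 125) = -17 - (125 + 333*Q) = -17 + (-125 - 333*Q) = -142 - 333*Q)
(v(-548, 526) + 27491)*((-70 + 3*205) + 1/279272) = ((-142 - 333*(-548)) + 27491)*((-70 + 3*205) + 1/279272) = ((-142 + 182484) + 27491)*((-70 + 615) + 1/279272) = (182342 + 27491)*(545 + 1/279272) = 209833*(152203241/279272) = 31937262668753/279272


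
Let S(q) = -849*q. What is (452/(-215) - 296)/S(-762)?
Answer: -10682/23181945 ≈ -0.00046079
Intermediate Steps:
(452/(-215) - 296)/S(-762) = (452/(-215) - 296)/((-849*(-762))) = (452*(-1/215) - 296)/646938 = (-452/215 - 296)*(1/646938) = -64092/215*1/646938 = -10682/23181945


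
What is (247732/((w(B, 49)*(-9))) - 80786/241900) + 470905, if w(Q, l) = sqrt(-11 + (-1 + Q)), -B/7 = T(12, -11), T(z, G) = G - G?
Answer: 56955919357/120950 + 123866*I*sqrt(3)/27 ≈ 4.709e+5 + 7946.0*I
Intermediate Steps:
T(z, G) = 0
B = 0 (B = -7*0 = 0)
w(Q, l) = sqrt(-12 + Q)
(247732/((w(B, 49)*(-9))) - 80786/241900) + 470905 = (247732/((sqrt(-12 + 0)*(-9))) - 80786/241900) + 470905 = (247732/((sqrt(-12)*(-9))) - 80786*1/241900) + 470905 = (247732/(((2*I*sqrt(3))*(-9))) - 40393/120950) + 470905 = (247732/((-18*I*sqrt(3))) - 40393/120950) + 470905 = (247732*(I*sqrt(3)/54) - 40393/120950) + 470905 = (123866*I*sqrt(3)/27 - 40393/120950) + 470905 = (-40393/120950 + 123866*I*sqrt(3)/27) + 470905 = 56955919357/120950 + 123866*I*sqrt(3)/27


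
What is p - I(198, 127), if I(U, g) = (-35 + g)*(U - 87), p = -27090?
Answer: -37302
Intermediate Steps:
I(U, g) = (-87 + U)*(-35 + g) (I(U, g) = (-35 + g)*(-87 + U) = (-87 + U)*(-35 + g))
p - I(198, 127) = -27090 - (3045 - 87*127 - 35*198 + 198*127) = -27090 - (3045 - 11049 - 6930 + 25146) = -27090 - 1*10212 = -27090 - 10212 = -37302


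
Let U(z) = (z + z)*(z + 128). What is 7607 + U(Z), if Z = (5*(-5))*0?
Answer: 7607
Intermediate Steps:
Z = 0 (Z = -25*0 = 0)
U(z) = 2*z*(128 + z) (U(z) = (2*z)*(128 + z) = 2*z*(128 + z))
7607 + U(Z) = 7607 + 2*0*(128 + 0) = 7607 + 2*0*128 = 7607 + 0 = 7607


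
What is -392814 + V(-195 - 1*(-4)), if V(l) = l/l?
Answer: -392813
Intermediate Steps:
V(l) = 1
-392814 + V(-195 - 1*(-4)) = -392814 + 1 = -392813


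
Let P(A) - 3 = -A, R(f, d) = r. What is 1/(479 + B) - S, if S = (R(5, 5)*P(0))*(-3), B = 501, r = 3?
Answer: 26461/980 ≈ 27.001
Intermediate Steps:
R(f, d) = 3
P(A) = 3 - A
S = -27 (S = (3*(3 - 1*0))*(-3) = (3*(3 + 0))*(-3) = (3*3)*(-3) = 9*(-3) = -27)
1/(479 + B) - S = 1/(479 + 501) - 1*(-27) = 1/980 + 27 = 26461/980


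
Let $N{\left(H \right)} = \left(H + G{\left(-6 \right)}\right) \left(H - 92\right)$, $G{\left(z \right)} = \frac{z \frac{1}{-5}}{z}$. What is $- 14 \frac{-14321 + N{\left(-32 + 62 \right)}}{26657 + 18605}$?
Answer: $\frac{80843}{16165} \approx 5.0011$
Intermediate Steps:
$G{\left(z \right)} = - \frac{1}{5}$ ($G{\left(z \right)} = \frac{z \left(- \frac{1}{5}\right)}{z} = \frac{\left(- \frac{1}{5}\right) z}{z} = - \frac{1}{5}$)
$N{\left(H \right)} = \left(-92 + H\right) \left(- \frac{1}{5} + H\right)$ ($N{\left(H \right)} = \left(H - \frac{1}{5}\right) \left(H - 92\right) = \left(- \frac{1}{5} + H\right) \left(-92 + H\right) = \left(-92 + H\right) \left(- \frac{1}{5} + H\right)$)
$- 14 \frac{-14321 + N{\left(-32 + 62 \right)}}{26657 + 18605} = - 14 \frac{-14321 + \left(\frac{92}{5} + \left(-32 + 62\right)^{2} - \frac{461 \left(-32 + 62\right)}{5}\right)}{26657 + 18605} = - 14 \frac{-14321 + \left(\frac{92}{5} + 30^{2} - 2766\right)}{45262} = - 14 \left(-14321 + \left(\frac{92}{5} + 900 - 2766\right)\right) \frac{1}{45262} = - 14 \left(-14321 - \frac{9238}{5}\right) \frac{1}{45262} = - 14 \left(\left(- \frac{80843}{5}\right) \frac{1}{45262}\right) = \left(-14\right) \left(- \frac{11549}{32330}\right) = \frac{80843}{16165}$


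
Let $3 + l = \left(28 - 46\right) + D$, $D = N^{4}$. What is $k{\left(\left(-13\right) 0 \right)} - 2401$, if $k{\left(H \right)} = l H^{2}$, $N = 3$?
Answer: $-2401$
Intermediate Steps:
$D = 81$ ($D = 3^{4} = 81$)
$l = 60$ ($l = -3 + \left(\left(28 - 46\right) + 81\right) = -3 + \left(-18 + 81\right) = -3 + 63 = 60$)
$k{\left(H \right)} = 60 H^{2}$
$k{\left(\left(-13\right) 0 \right)} - 2401 = 60 \left(\left(-13\right) 0\right)^{2} - 2401 = 60 \cdot 0^{2} - 2401 = 60 \cdot 0 - 2401 = 0 - 2401 = -2401$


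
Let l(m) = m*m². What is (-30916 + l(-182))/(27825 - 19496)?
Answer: -6059484/8329 ≈ -727.52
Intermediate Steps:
l(m) = m³
(-30916 + l(-182))/(27825 - 19496) = (-30916 + (-182)³)/(27825 - 19496) = (-30916 - 6028568)/8329 = -6059484*1/8329 = -6059484/8329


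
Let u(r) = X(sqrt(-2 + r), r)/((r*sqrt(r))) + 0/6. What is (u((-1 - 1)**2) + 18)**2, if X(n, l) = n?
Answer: (144 + sqrt(2))**2/64 ≈ 330.40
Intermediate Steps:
u(r) = sqrt(-2 + r)/r**(3/2) (u(r) = sqrt(-2 + r)/((r*sqrt(r))) + 0/6 = sqrt(-2 + r)/(r**(3/2)) + 0*(1/6) = sqrt(-2 + r)/r**(3/2) + 0 = sqrt(-2 + r)/r**(3/2))
(u((-1 - 1)**2) + 18)**2 = (sqrt(-2 + (-1 - 1)**2)/((-1 - 1)**2)**(3/2) + 18)**2 = (sqrt(-2 + (-2)**2)/((-2)**2)**(3/2) + 18)**2 = (sqrt(-2 + 4)/4**(3/2) + 18)**2 = (sqrt(2)/8 + 18)**2 = (18 + sqrt(2)/8)**2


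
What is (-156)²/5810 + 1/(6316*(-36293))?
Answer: 2789229119879/665903238140 ≈ 4.1886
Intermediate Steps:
(-156)²/5810 + 1/(6316*(-36293)) = 24336*(1/5810) + (1/6316)*(-1/36293) = 12168/2905 - 1/229226588 = 2789229119879/665903238140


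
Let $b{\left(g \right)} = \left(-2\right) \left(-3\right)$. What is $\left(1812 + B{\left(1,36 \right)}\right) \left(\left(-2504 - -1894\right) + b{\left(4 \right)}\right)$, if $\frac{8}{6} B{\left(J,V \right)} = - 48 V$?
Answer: $-311664$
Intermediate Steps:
$b{\left(g \right)} = 6$
$B{\left(J,V \right)} = - 36 V$ ($B{\left(J,V \right)} = \frac{3 \left(- 48 V\right)}{4} = - 36 V$)
$\left(1812 + B{\left(1,36 \right)}\right) \left(\left(-2504 - -1894\right) + b{\left(4 \right)}\right) = \left(1812 - 1296\right) \left(\left(-2504 - -1894\right) + 6\right) = \left(1812 - 1296\right) \left(\left(-2504 + 1894\right) + 6\right) = 516 \left(-610 + 6\right) = 516 \left(-604\right) = -311664$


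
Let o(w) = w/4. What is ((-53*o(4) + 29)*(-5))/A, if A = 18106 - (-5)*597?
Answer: 120/21091 ≈ 0.0056896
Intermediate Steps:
o(w) = w/4 (o(w) = w*(¼) = w/4)
A = 21091 (A = 18106 - 1*(-2985) = 18106 + 2985 = 21091)
((-53*o(4) + 29)*(-5))/A = ((-53*4/4 + 29)*(-5))/21091 = ((-53*1 + 29)*(-5))*(1/21091) = ((-53 + 29)*(-5))*(1/21091) = -24*(-5)*(1/21091) = 120*(1/21091) = 120/21091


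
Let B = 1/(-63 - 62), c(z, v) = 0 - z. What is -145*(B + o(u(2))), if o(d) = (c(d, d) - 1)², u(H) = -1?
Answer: 29/25 ≈ 1.1600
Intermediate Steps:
c(z, v) = -z
B = -1/125 (B = 1/(-125) = -1/125 ≈ -0.0080000)
o(d) = (-1 - d)² (o(d) = (-d - 1)² = (-1 - d)²)
-145*(B + o(u(2))) = -145*(-1/125 + (1 - 1)²) = -145*(-1/125 + 0²) = -145*(-1/125 + 0) = -145*(-1/125) = 29/25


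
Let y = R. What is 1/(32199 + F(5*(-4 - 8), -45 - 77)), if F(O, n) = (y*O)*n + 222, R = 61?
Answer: 1/478941 ≈ 2.0879e-6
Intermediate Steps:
y = 61
F(O, n) = 222 + 61*O*n (F(O, n) = (61*O)*n + 222 = 61*O*n + 222 = 222 + 61*O*n)
1/(32199 + F(5*(-4 - 8), -45 - 77)) = 1/(32199 + (222 + 61*(5*(-4 - 8))*(-45 - 77))) = 1/(32199 + (222 + 61*(5*(-12))*(-122))) = 1/(32199 + (222 + 61*(-60)*(-122))) = 1/(32199 + (222 + 446520)) = 1/(32199 + 446742) = 1/478941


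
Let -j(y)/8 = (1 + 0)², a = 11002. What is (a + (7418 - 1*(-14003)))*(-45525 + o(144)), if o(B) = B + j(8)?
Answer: -1471647547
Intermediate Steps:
j(y) = -8 (j(y) = -8*(1 + 0)² = -8*1² = -8*1 = -8)
o(B) = -8 + B (o(B) = B - 8 = -8 + B)
(a + (7418 - 1*(-14003)))*(-45525 + o(144)) = (11002 + (7418 - 1*(-14003)))*(-45525 + (-8 + 144)) = (11002 + (7418 + 14003))*(-45525 + 136) = (11002 + 21421)*(-45389) = 32423*(-45389) = -1471647547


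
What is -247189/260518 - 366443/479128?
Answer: -106950084333/62410734152 ≈ -1.7136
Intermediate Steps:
-247189/260518 - 366443/479128 = -106950084333/62410734152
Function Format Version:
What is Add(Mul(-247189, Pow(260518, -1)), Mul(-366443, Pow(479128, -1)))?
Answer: Rational(-106950084333, 62410734152) ≈ -1.7136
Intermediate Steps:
Add(Mul(-247189, Pow(260518, -1)), Mul(-366443, Pow(479128, -1))) = Add(Mul(-247189, Rational(1, 260518)), Mul(-366443, Rational(1, 479128))) = Add(Rational(-247189, 260518), Rational(-366443, 479128)) = Rational(-106950084333, 62410734152)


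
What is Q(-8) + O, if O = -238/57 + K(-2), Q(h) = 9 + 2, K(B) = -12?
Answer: -295/57 ≈ -5.1754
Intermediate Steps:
Q(h) = 11
O = -922/57 (O = -238/57 - 12 = -922/57 ≈ -16.175)
Q(-8) + O = 11 - 922/57 = -295/57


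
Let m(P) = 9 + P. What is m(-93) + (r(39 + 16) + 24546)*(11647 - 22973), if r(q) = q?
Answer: -278631010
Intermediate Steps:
m(-93) + (r(39 + 16) + 24546)*(11647 - 22973) = (9 - 93) + ((39 + 16) + 24546)*(11647 - 22973) = -84 + (55 + 24546)*(-11326) = -84 + 24601*(-11326) = -84 - 278630926 = -278631010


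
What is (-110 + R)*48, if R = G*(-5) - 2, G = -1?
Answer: -5136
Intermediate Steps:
R = 3 (R = -1*(-5) - 2 = 5 - 2 = 3)
(-110 + R)*48 = (-110 + 3)*48 = -107*48 = -5136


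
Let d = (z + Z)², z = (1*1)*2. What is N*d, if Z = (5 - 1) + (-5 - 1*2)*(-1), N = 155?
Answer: 26195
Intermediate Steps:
z = 2 (z = 1*2 = 2)
Z = 11 (Z = 4 + (-5 - 2)*(-1) = 4 - 7*(-1) = 4 + 7 = 11)
d = 169 (d = (2 + 11)² = 13² = 169)
N*d = 155*169 = 26195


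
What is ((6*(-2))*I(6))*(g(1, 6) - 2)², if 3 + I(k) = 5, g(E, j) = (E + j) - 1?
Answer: -384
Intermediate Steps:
g(E, j) = -1 + E + j
I(k) = 2 (I(k) = -3 + 5 = 2)
((6*(-2))*I(6))*(g(1, 6) - 2)² = ((6*(-2))*2)*((-1 + 1 + 6) - 2)² = (-12*2)*(6 - 2)² = -24*4² = -24*16 = -384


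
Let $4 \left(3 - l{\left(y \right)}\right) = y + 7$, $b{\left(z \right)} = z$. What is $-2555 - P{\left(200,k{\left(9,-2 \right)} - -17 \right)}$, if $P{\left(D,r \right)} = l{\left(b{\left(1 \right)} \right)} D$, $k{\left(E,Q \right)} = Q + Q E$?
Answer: $-2755$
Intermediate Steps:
$l{\left(y \right)} = \frac{5}{4} - \frac{y}{4}$ ($l{\left(y \right)} = 3 - \frac{y + 7}{4} = 3 - \frac{7 + y}{4} = 3 - \left(\frac{7}{4} + \frac{y}{4}\right) = \frac{5}{4} - \frac{y}{4}$)
$k{\left(E,Q \right)} = Q + E Q$
$P{\left(D,r \right)} = D$ ($P{\left(D,r \right)} = \left(\frac{5}{4} - \frac{1}{4}\right) D = 1 D = D$)
$-2555 - P{\left(200,k{\left(9,-2 \right)} - -17 \right)} = -2555 - 200 = -2755$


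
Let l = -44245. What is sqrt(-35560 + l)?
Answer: I*sqrt(79805) ≈ 282.5*I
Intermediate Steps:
sqrt(-35560 + l) = sqrt(-35560 - 44245) = sqrt(-79805) = I*sqrt(79805)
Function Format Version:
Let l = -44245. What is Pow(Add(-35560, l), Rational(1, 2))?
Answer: Mul(I, Pow(79805, Rational(1, 2))) ≈ Mul(282.50, I)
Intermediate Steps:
Pow(Add(-35560, l), Rational(1, 2)) = Pow(Add(-35560, -44245), Rational(1, 2)) = Pow(-79805, Rational(1, 2)) = Mul(I, Pow(79805, Rational(1, 2)))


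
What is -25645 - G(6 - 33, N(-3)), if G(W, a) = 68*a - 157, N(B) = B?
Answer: -25284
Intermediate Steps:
G(W, a) = -157 + 68*a
-25645 - G(6 - 33, N(-3)) = -25645 - (-157 + 68*(-3)) = -25645 - (-157 - 204) = -25645 - 1*(-361) = -25645 + 361 = -25284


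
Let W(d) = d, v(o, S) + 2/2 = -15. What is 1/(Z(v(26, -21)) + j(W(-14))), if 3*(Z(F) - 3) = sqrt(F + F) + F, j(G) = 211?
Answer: 313/65318 - I*sqrt(2)/32659 ≈ 0.0047919 - 4.3302e-5*I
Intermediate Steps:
v(o, S) = -16 (v(o, S) = -1 - 15 = -16)
Z(F) = 3 + F/3 + sqrt(2)*sqrt(F)/3 (Z(F) = 3 + (sqrt(F + F) + F)/3 = 3 + (sqrt(2*F) + F)/3 = 3 + (sqrt(2)*sqrt(F) + F)/3 = 3 + (F + sqrt(2)*sqrt(F))/3 = 3 + (F/3 + sqrt(2)*sqrt(F)/3) = 3 + F/3 + sqrt(2)*sqrt(F)/3)
1/(Z(v(26, -21)) + j(W(-14))) = 1/((3 + (1/3)*(-16) + sqrt(2)*sqrt(-16)/3) + 211) = 1/((3 - 16/3 + sqrt(2)*(4*I)/3) + 211) = 1/((3 - 16/3 + 4*I*sqrt(2)/3) + 211) = 1/((-7/3 + 4*I*sqrt(2)/3) + 211) = 1/(626/3 + 4*I*sqrt(2)/3)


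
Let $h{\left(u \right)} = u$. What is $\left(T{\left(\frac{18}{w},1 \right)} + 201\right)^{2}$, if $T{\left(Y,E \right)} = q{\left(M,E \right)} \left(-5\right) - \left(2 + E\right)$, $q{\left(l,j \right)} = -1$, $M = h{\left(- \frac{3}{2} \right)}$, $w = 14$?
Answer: $41209$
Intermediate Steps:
$M = - \frac{3}{2} \approx -1.5$
$T{\left(Y,E \right)} = 3 - E$ ($T{\left(Y,E \right)} = \left(-1\right) \left(-5\right) - \left(2 + E\right) = 5 - \left(2 + E\right) = 3 - E$)
$\left(T{\left(\frac{18}{w},1 \right)} + 201\right)^{2} = \left(\left(3 - 1\right) + 201\right)^{2} = \left(2 + 201\right)^{2} = 203^{2} = 41209$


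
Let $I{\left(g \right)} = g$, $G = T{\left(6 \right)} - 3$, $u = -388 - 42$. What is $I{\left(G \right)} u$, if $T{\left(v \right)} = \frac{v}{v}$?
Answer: $860$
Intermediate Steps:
$T{\left(v \right)} = 1$
$u = -430$
$G = -2$ ($G = 1 - 3 = -2$)
$I{\left(G \right)} u = \left(-2\right) \left(-430\right) = 860$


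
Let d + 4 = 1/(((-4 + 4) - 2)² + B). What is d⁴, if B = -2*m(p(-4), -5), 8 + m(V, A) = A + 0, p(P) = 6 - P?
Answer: 200533921/810000 ≈ 247.57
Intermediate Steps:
m(V, A) = -8 + A (m(V, A) = -8 + (A + 0) = -8 + A)
B = 26 (B = -2*(-8 - 5) = -2*(-13) = 26)
d = -119/30 (d = -4 + 1/(((-4 + 4) - 2)² + 26) = -4 + 1/((0 - 2)² + 26) = -4 + 1/((-2)² + 26) = -4 + 1/(4 + 26) = -4 + 1/30 = -119/30 ≈ -3.9667)
d⁴ = (-119/30)⁴ = 200533921/810000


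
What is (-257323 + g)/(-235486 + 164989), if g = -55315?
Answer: 312638/70497 ≈ 4.4348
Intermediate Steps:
(-257323 + g)/(-235486 + 164989) = (-257323 - 55315)/(-235486 + 164989) = -312638/(-70497) = -312638*(-1/70497) = 312638/70497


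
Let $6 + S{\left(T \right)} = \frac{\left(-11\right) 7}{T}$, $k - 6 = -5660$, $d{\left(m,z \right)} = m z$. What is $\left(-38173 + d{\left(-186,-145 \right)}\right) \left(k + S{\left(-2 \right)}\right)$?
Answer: $\frac{125955329}{2} \approx 6.2978 \cdot 10^{7}$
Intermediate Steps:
$k = -5654$ ($k = 6 - 5660 = -5654$)
$S{\left(T \right)} = -6 - \frac{77}{T}$ ($S{\left(T \right)} = -6 + \frac{\left(-11\right) 7}{T} = -6 - \frac{77}{T}$)
$\left(-38173 + d{\left(-186,-145 \right)}\right) \left(k + S{\left(-2 \right)}\right) = \left(-38173 - -26970\right) \left(-5654 - \left(6 + \frac{77}{-2}\right)\right) = \left(-38173 + 26970\right) \left(-5654 - - \frac{65}{2}\right) = - 11203 \left(-5654 + \left(-6 + \frac{77}{2}\right)\right) = - 11203 \left(-5654 + \frac{65}{2}\right) = \left(-11203\right) \left(- \frac{11243}{2}\right) = \frac{125955329}{2}$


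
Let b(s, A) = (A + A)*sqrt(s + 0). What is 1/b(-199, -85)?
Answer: I*sqrt(199)/33830 ≈ 0.00041699*I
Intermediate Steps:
b(s, A) = 2*A*sqrt(s) (b(s, A) = (2*A)*sqrt(s) = 2*A*sqrt(s))
1/b(-199, -85) = 1/(2*(-85)*sqrt(-199)) = 1/(2*(-85)*(I*sqrt(199))) = 1/(-170*I*sqrt(199)) = I*sqrt(199)/33830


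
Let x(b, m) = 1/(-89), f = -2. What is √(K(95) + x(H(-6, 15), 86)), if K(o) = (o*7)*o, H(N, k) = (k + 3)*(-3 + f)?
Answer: √500409086/89 ≈ 251.35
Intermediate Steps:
H(N, k) = -15 - 5*k (H(N, k) = (k + 3)*(-3 - 2) = (3 + k)*(-5) = -15 - 5*k)
x(b, m) = -1/89
K(o) = 7*o² (K(o) = (7*o)*o = 7*o²)
√(K(95) + x(H(-6, 15), 86)) = √(7*95² - 1/89) = √(7*9025 - 1/89) = √(63175 - 1/89) = √(5622574/89) = √500409086/89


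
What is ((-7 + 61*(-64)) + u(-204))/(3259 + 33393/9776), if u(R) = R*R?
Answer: 368604080/31893377 ≈ 11.557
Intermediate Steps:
u(R) = R²
((-7 + 61*(-64)) + u(-204))/(3259 + 33393/9776) = ((-7 + 61*(-64)) + (-204)²)/(3259 + 33393/9776) = ((-7 - 3904) + 41616)/(3259 + 33393*(1/9776)) = (-3911 + 41616)/(3259 + 33393/9776) = 37705/(31893377/9776) = 37705*(9776/31893377) = 368604080/31893377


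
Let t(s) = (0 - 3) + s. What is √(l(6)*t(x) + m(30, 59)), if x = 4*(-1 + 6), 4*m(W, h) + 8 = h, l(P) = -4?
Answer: I*√221/2 ≈ 7.433*I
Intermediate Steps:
m(W, h) = -2 + h/4
x = 20 (x = 4*5 = 20)
t(s) = -3 + s
√(l(6)*t(x) + m(30, 59)) = √(-4*(-3 + 20) + (-2 + (¼)*59)) = √(-4*17 + (-2 + 59/4)) = √(-68 + 51/4) = √(-221/4) = I*√221/2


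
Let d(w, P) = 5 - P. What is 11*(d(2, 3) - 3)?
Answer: -11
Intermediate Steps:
11*(d(2, 3) - 3) = 11*((5 - 1*3) - 3) = 11*((5 - 3) - 3) = 11*(2 - 3) = 11*(-1) = -11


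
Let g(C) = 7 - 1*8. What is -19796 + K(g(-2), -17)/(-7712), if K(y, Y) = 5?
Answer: -152666757/7712 ≈ -19796.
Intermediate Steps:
g(C) = -1 (g(C) = 7 - 8 = -1)
-19796 + K(g(-2), -17)/(-7712) = -19796 + 5/(-7712) = -19796 + 5*(-1/7712) = -19796 - 5/7712 = -152666757/7712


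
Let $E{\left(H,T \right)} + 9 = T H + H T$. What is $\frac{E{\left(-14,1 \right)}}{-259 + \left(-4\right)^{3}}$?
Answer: $\frac{37}{323} \approx 0.11455$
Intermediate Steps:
$E{\left(H,T \right)} = -9 + 2 H T$ ($E{\left(H,T \right)} = -9 + \left(T H + H T\right) = -9 + \left(H T + H T\right) = -9 + 2 H T$)
$\frac{E{\left(-14,1 \right)}}{-259 + \left(-4\right)^{3}} = \frac{-9 + 2 \left(-14\right) 1}{-259 + \left(-4\right)^{3}} = \frac{-9 - 28}{-259 - 64} = - \frac{37}{-323} = \left(-37\right) \left(- \frac{1}{323}\right) = \frac{37}{323}$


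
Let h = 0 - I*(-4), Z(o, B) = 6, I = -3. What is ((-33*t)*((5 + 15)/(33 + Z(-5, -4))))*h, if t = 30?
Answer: 79200/13 ≈ 6092.3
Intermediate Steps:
h = -12 (h = 0 - (-3)*(-4) = 0 - 1*12 = 0 - 12 = -12)
((-33*t)*((5 + 15)/(33 + Z(-5, -4))))*h = ((-33*30)*((5 + 15)/(33 + 6)))*(-12) = -19800/39*(-12) = -990*20/39*(-12) = -6600/13*(-12) = 79200/13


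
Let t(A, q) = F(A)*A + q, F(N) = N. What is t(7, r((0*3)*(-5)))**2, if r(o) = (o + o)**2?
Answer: 2401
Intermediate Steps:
r(o) = 4*o**2 (r(o) = (2*o)**2 = 4*o**2)
t(A, q) = q + A**2 (t(A, q) = A*A + q = A**2 + q = q + A**2)
t(7, r((0*3)*(-5)))**2 = (4*((0*3)*(-5))**2 + 7**2)**2 = (4*(0*(-5))**2 + 49)**2 = (4*0**2 + 49)**2 = (4*0 + 49)**2 = (0 + 49)**2 = 49**2 = 2401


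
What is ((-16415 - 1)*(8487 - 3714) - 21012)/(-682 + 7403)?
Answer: -78374580/6721 ≈ -11661.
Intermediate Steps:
((-16415 - 1)*(8487 - 3714) - 21012)/(-682 + 7403) = (-16416*4773 - 21012)/6721 = (-78353568 - 21012)*(1/6721) = -78374580*1/6721 = -78374580/6721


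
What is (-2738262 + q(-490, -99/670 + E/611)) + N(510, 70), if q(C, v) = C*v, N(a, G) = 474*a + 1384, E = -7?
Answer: -102140270535/40937 ≈ -2.4951e+6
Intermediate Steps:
N(a, G) = 1384 + 474*a
(-2738262 + q(-490, -99/670 + E/611)) + N(510, 70) = (-2738262 - 490*(-99/670 - 7/611)) + (1384 + 474*510) = (-2738262 - 490*(-99*1/670 - 7*1/611)) + (1384 + 241740) = (-2738262 - 490*(-99/670 - 7/611)) + 243124 = (-2738262 - 490*(-65179/409370)) + 243124 = (-2738262 + 3193771/40937) + 243124 = -112093037723/40937 + 243124 = -102140270535/40937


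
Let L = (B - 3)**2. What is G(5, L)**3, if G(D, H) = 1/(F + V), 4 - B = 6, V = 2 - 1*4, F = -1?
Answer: -1/27 ≈ -0.037037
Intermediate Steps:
V = -2 (V = 2 - 4 = -2)
B = -2 (B = 4 - 1*6 = 4 - 6 = -2)
L = 25 (L = (-2 - 3)**2 = (-5)**2 = 25)
G(D, H) = -1/3 (G(D, H) = 1/(-1 - 2) = 1/(-3) = -1/3)
G(5, L)**3 = (-1/3)**3 = -1/27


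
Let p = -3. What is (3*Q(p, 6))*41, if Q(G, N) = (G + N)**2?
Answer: 1107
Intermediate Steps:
(3*Q(p, 6))*41 = (3*(-3 + 6)**2)*41 = (3*3**2)*41 = (3*9)*41 = 27*41 = 1107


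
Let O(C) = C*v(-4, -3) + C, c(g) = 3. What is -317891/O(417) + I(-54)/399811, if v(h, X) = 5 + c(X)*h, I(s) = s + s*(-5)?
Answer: 127096859033/1000327122 ≈ 127.06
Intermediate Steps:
I(s) = -4*s (I(s) = s - 5*s = -4*s)
v(h, X) = 5 + 3*h
O(C) = -6*C (O(C) = C*(5 + 3*(-4)) + C = C*(5 - 12) + C = C*(-7) + C = -7*C + C = -6*C)
-317891/O(417) + I(-54)/399811 = -317891/((-6*417)) - 4*(-54)/399811 = -317891/(-2502) + 216*(1/399811) = -317891*(-1/2502) + 216/399811 = 317891/2502 + 216/399811 = 127096859033/1000327122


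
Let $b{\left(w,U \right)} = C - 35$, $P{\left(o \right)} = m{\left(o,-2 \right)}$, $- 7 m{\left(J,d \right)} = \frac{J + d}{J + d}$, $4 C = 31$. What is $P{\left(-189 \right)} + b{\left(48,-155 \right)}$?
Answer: $- \frac{767}{28} \approx -27.393$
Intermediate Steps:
$C = \frac{31}{4}$ ($C = \frac{1}{4} \cdot 31 = \frac{31}{4} \approx 7.75$)
$m{\left(J,d \right)} = - \frac{1}{7}$ ($m{\left(J,d \right)} = - \frac{\left(J + d\right) \frac{1}{J + d}}{7} = \left(- \frac{1}{7}\right) 1 = - \frac{1}{7}$)
$P{\left(o \right)} = - \frac{1}{7}$
$b{\left(w,U \right)} = - \frac{109}{4}$ ($b{\left(w,U \right)} = \frac{31}{4} - 35 = - \frac{109}{4}$)
$P{\left(-189 \right)} + b{\left(48,-155 \right)} = - \frac{1}{7} - \frac{109}{4} = - \frac{767}{28}$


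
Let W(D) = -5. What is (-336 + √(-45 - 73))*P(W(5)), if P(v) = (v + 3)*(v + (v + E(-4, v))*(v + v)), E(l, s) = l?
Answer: 57120 - 170*I*√118 ≈ 57120.0 - 1846.7*I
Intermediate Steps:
P(v) = (3 + v)*(v + 2*v*(-4 + v)) (P(v) = (v + 3)*(v + (v - 4)*(v + v)) = (3 + v)*(v + (-4 + v)*(2*v)) = (3 + v)*(v + 2*v*(-4 + v)))
(-336 + √(-45 - 73))*P(W(5)) = (-336 + √(-45 - 73))*(-5*(-21 - 1*(-5) + 2*(-5)²)) = (-336 + √(-118))*(-5*(-21 + 5 + 2*25)) = (-336 + I*√118)*(-5*(-21 + 5 + 50)) = (-336 + I*√118)*(-5*34) = (-336 + I*√118)*(-170) = 57120 - 170*I*√118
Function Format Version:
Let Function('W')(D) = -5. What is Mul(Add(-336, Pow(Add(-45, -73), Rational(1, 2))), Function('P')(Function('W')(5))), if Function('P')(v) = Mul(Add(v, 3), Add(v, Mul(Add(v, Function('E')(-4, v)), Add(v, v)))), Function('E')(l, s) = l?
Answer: Add(57120, Mul(-170, I, Pow(118, Rational(1, 2)))) ≈ Add(57120., Mul(-1846.7, I))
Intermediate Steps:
Function('P')(v) = Mul(Add(3, v), Add(v, Mul(2, v, Add(-4, v)))) (Function('P')(v) = Mul(Add(v, 3), Add(v, Mul(Add(v, -4), Add(v, v)))) = Mul(Add(3, v), Add(v, Mul(Add(-4, v), Mul(2, v)))) = Mul(Add(3, v), Add(v, Mul(2, v, Add(-4, v)))))
Mul(Add(-336, Pow(Add(-45, -73), Rational(1, 2))), Function('P')(Function('W')(5))) = Mul(Add(-336, Pow(Add(-45, -73), Rational(1, 2))), Mul(-5, Add(-21, Mul(-1, -5), Mul(2, Pow(-5, 2))))) = Mul(Add(-336, Pow(-118, Rational(1, 2))), Mul(-5, Add(-21, 5, Mul(2, 25)))) = Mul(Add(-336, Mul(I, Pow(118, Rational(1, 2)))), Mul(-5, Add(-21, 5, 50))) = Mul(Add(-336, Mul(I, Pow(118, Rational(1, 2)))), Mul(-5, 34)) = Mul(Add(-336, Mul(I, Pow(118, Rational(1, 2)))), -170) = Add(57120, Mul(-170, I, Pow(118, Rational(1, 2))))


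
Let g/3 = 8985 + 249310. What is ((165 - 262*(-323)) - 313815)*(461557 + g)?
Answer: -283174892608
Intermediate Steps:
g = 774885 (g = 3*(8985 + 249310) = 3*258295 = 774885)
((165 - 262*(-323)) - 313815)*(461557 + g) = ((165 - 262*(-323)) - 313815)*(461557 + 774885) = ((165 + 84626) - 313815)*1236442 = (84791 - 313815)*1236442 = -229024*1236442 = -283174892608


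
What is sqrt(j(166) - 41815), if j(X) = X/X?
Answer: 3*I*sqrt(4646) ≈ 204.48*I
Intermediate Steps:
j(X) = 1
sqrt(j(166) - 41815) = sqrt(1 - 41815) = sqrt(-41814) = 3*I*sqrt(4646)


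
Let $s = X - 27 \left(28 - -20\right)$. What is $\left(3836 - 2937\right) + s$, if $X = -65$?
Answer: $-462$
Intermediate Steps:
$s = -1361$ ($s = -65 - 27 \left(28 - -20\right) = -65 - 27 \left(28 + 20\right) = -65 - 1296 = -1361$)
$\left(3836 - 2937\right) + s = \left(3836 - 2937\right) - 1361 = 899 - 1361 = -462$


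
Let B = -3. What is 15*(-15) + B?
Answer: -228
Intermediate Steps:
15*(-15) + B = 15*(-15) - 3 = -225 - 3 = -228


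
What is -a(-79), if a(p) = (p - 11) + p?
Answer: 169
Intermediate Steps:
a(p) = -11 + 2*p (a(p) = (-11 + p) + p = -11 + 2*p)
-a(-79) = -(-11 + 2*(-79)) = -(-11 - 158) = -1*(-169) = 169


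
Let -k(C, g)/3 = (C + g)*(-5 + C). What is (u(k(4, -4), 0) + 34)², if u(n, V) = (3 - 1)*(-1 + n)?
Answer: 1024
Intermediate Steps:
k(C, g) = -3*(-5 + C)*(C + g) (k(C, g) = -3*(C + g)*(-5 + C) = -3*(-5 + C)*(C + g))
u(n, V) = -2 + 2*n (u(n, V) = 2*(-1 + n) = -2 + 2*n)
(u(k(4, -4), 0) + 34)² = ((-2 + 2*(-3*4² + 15*4 + 15*(-4) - 3*4*(-4))) + 34)² = ((-2 + 2*(-3*16 + 60 - 60 + 48)) + 34)² = ((-2 + 2*(-48 + 60 - 60 + 48)) + 34)² = ((-2 + 2*0) + 34)² = ((-2 + 0) + 34)² = (-2 + 34)² = 32² = 1024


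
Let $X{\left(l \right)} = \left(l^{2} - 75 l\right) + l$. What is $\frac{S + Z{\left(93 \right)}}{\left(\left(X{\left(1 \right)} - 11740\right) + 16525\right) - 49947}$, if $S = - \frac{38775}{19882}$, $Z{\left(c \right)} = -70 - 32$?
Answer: $\frac{2066739}{899362270} \approx 0.002298$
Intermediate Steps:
$Z{\left(c \right)} = -102$
$S = - \frac{38775}{19882}$ ($S = \left(-38775\right) \frac{1}{19882} = - \frac{38775}{19882} \approx -1.9503$)
$X{\left(l \right)} = l^{2} - 74 l$
$\frac{S + Z{\left(93 \right)}}{\left(\left(X{\left(1 \right)} - 11740\right) + 16525\right) - 49947} = \frac{- \frac{38775}{19882} - 102}{\left(\left(1 \left(-74 + 1\right) - 11740\right) + 16525\right) - 49947} = - \frac{2066739}{19882 \left(\left(\left(1 \left(-73\right) - 11740\right) + 16525\right) - 49947\right)} = - \frac{2066739}{19882 \left(\left(\left(-73 - 11740\right) + 16525\right) - 49947\right)} = - \frac{2066739}{19882 \left(\left(-11813 + 16525\right) - 49947\right)} = - \frac{2066739}{19882 \left(4712 - 49947\right)} = - \frac{2066739}{19882 \left(-45235\right)} = \left(- \frac{2066739}{19882}\right) \left(- \frac{1}{45235}\right) = \frac{2066739}{899362270}$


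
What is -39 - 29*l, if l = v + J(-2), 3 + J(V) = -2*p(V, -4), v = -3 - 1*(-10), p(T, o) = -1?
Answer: -213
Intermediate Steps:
v = 7 (v = -3 + 10 = 7)
J(V) = -1 (J(V) = -3 - 2*(-1) = -3 + 2 = -1)
l = 6 (l = 7 - 1 = 6)
-39 - 29*l = -39 - 29*6 = -39 - 174 = -213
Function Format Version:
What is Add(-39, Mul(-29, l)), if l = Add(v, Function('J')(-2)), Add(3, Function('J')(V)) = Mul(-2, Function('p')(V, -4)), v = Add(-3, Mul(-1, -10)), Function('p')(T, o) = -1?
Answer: -213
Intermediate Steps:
v = 7 (v = Add(-3, 10) = 7)
Function('J')(V) = -1 (Function('J')(V) = Add(-3, Mul(-2, -1)) = Add(-3, 2) = -1)
l = 6 (l = Add(7, -1) = 6)
Add(-39, Mul(-29, l)) = Add(-39, Mul(-29, 6)) = Add(-39, -174) = -213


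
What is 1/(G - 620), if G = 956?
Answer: 1/336 ≈ 0.0029762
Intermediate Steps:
1/(G - 620) = 1/(956 - 620) = 1/336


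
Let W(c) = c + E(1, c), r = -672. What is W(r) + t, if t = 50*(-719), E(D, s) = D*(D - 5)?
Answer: -36626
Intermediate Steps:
E(D, s) = D*(-5 + D)
W(c) = -4 + c (W(c) = c + 1*(-5 + 1) = c + 1*(-4) = c - 4 = -4 + c)
t = -35950
W(r) + t = (-4 - 672) - 35950 = -676 - 35950 = -36626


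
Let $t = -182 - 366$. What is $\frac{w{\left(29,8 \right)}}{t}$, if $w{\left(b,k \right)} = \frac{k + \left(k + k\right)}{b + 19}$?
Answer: $- \frac{1}{1096} \approx -0.00091241$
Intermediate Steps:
$w{\left(b,k \right)} = \frac{3 k}{19 + b}$ ($w{\left(b,k \right)} = \frac{k + 2 k}{19 + b} = \frac{3 k}{19 + b}$)
$t = -548$
$\frac{w{\left(29,8 \right)}}{t} = \frac{3 \cdot 8 \frac{1}{19 + 29}}{-548} = 3 \cdot 8 \cdot \frac{1}{48} \left(- \frac{1}{548}\right) = \frac{1}{2} \left(- \frac{1}{548}\right) = - \frac{1}{1096}$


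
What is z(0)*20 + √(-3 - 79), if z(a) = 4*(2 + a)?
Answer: 160 + I*√82 ≈ 160.0 + 9.0554*I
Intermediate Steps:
z(a) = 8 + 4*a
z(0)*20 + √(-3 - 79) = (8 + 4*0)*20 + √(-3 - 79) = (8 + 0)*20 + √(-82) = 8*20 + I*√82 = 160 + I*√82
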